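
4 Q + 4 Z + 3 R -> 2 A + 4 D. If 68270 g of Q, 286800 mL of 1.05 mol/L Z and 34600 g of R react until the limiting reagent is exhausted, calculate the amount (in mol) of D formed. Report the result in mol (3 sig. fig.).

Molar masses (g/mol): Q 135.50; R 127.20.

n(Q) = 68270 / 135.50 = 503.8 mol
n(Z) = 1.05 × 286800/1000 = 301.1 mol
n(R) = 34600 / 127.20 = 272.0 mol
n/ν for Q = 503.8/4 = 126.0
n/ν for Z = 301.1/4 = 75.28
n/ν for R = 272.0/3 = 90.67
Smallest n/ν is Z → limiting reagent.
n(D) = (4/4) × 301.1 = 301.1 mol

301 mol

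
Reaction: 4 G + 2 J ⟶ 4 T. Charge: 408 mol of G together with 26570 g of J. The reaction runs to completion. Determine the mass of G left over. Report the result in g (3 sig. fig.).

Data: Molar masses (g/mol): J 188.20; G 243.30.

30600 g

n(G) = 408.0 mol
n(J) = 26570 / 188.20 = 141.2 mol
n/ν → G: 102.0, J: 70.60; J is limiting.
G consumed = (4/2) × 141.2 = 282.4 mol
G remaining = 408.0 − 282.4 = 125.6 mol
mass = 125.6 × 243.30 = 30560 g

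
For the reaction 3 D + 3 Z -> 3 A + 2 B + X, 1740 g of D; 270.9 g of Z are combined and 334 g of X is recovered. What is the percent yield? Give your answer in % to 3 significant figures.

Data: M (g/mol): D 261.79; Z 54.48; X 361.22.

n(D) = 1740 / 261.79 = 6.647 mol
n(Z) = 270.9 / 54.48 = 4.972 mol
n/ν for D = 6.647/3 = 2.216
n/ν for Z = 4.972/3 = 1.657
Smallest n/ν is Z → limiting reagent.
theoretical n(X) = (1/3) × 4.972 = 1.657 mol → 598.5 g
% yield = 334 / 598.5 × 100 = 55.81 %

55.8 %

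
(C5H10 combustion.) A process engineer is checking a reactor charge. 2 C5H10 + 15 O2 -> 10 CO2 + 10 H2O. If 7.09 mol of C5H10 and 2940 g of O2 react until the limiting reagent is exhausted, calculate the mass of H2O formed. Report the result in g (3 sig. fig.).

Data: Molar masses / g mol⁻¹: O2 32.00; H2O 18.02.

639 g

n(C5H10) = 7.090 mol
n(O2) = 2940 / 32.00 = 91.88 mol
n/ν → C5H10: 3.545, O2: 6.125; C5H10 is limiting.
n(H2O) = (10/2) × 7.090 = 35.45 mol
mass = 35.45 × 18.02 = 638.8 g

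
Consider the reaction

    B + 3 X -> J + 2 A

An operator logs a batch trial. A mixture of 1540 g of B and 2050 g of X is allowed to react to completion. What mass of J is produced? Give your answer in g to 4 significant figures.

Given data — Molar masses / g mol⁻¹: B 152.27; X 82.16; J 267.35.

n(B) = 1540 / 152.27 = 10.11 mol
n(X) = 2050 / 82.16 = 24.95 mol
n/ν → B: 10.11, X: 8.317; X is limiting.
n(J) = (1/3) × 24.95 = 8.317 mol
mass = 8.317 × 267.35 = 2224 g

2224 g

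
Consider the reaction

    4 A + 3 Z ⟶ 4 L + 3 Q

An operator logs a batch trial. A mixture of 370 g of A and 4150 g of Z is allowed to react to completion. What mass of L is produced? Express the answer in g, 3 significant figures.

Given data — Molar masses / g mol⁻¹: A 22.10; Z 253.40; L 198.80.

3330 g

n(A) = 370.0 / 22.10 = 16.74 mol
n(Z) = 4150 / 253.40 = 16.38 mol
n/ν → A: 4.185, Z: 5.460; A is limiting.
n(L) = (4/4) × 16.74 = 16.74 mol
mass = 16.74 × 198.80 = 3328 g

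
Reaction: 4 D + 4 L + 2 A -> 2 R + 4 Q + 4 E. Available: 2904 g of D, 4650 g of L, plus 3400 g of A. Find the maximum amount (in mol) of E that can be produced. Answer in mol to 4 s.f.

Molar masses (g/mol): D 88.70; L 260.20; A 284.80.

n(D) = 2904 / 88.70 = 32.74 mol
n(L) = 4650 / 260.20 = 17.87 mol
n(A) = 3400 / 284.80 = 11.94 mol
n/ν for D = 32.74/4 = 8.185
n/ν for L = 17.87/4 = 4.468
n/ν for A = 11.94/2 = 5.970
Smallest n/ν is L → limiting reagent.
n(E) = (4/4) × 17.87 = 17.87 mol

17.87 mol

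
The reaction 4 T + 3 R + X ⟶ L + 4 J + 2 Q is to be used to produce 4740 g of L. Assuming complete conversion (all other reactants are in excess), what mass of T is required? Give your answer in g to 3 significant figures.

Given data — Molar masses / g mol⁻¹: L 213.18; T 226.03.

20100 g

n(L) = 4740 / 213.18 = 22.23 mol
n(T) = (4/1) × 22.23 = 88.92 mol
mass = 88.92 × 226.03 = 20100 g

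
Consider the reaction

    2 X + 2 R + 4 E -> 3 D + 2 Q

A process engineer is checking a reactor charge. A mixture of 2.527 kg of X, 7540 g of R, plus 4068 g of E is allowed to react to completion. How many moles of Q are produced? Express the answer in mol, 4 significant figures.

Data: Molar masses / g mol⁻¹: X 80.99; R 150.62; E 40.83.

n(X) = 2.527×1000 / 80.99 = 31.20 mol
n(R) = 7540 / 150.62 = 50.06 mol
n(E) = 4068 / 40.83 = 99.63 mol
n/ν for X = 31.20/2 = 15.60
n/ν for R = 50.06/2 = 25.03
n/ν for E = 99.63/4 = 24.91
Smallest n/ν is X → limiting reagent.
n(Q) = (2/2) × 31.20 = 31.20 mol

31.20 mol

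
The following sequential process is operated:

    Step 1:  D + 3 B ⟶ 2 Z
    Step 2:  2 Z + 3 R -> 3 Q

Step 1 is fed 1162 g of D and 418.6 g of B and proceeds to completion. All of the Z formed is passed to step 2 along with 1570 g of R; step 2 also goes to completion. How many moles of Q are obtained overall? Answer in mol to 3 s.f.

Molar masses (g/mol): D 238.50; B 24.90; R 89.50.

14.6 mol

Step 1:
n(D) = 1162 / 238.50 = 4.872 mol
n(B) = 418.6 / 24.90 = 16.81 mol
n/ν → D: 4.872, B: 5.603; D is limiting.
n(Z) produced = (2/1) × 4.872 = 9.744 mol
Step 2:
n(Z) available = 9.744 mol
n(R) = 1570 / 89.50 = 17.54 mol
n/ν → Z: 4.872, R: 5.847; Z is limiting.
n(Q) = (3/2) × 9.744 = 14.62 mol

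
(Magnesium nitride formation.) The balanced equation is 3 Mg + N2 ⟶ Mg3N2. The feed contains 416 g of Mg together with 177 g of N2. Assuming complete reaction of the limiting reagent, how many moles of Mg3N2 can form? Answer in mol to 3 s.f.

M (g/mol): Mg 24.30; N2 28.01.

n(Mg) = 416.0 / 24.30 = 17.12 mol
n(N2) = 177.0 / 28.01 = 6.319 mol
n/ν for Mg = 17.12/3 = 5.707
n/ν for N2 = 6.319/1 = 6.319
Smallest n/ν is Mg → limiting reagent.
n(Mg3N2) = (1/3) × 17.12 = 5.707 mol

5.71 mol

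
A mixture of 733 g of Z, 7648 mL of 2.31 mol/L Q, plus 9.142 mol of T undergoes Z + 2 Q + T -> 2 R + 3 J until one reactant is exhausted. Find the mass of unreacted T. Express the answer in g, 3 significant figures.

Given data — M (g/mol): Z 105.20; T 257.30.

n(Z) = 733.0 / 105.20 = 6.968 mol
n(Q) = 2.31 × 7648/1000 = 17.67 mol
n(T) = 9.142 mol
n/ν for Z = 6.968/1 = 6.968
n/ν for Q = 17.67/2 = 8.835
n/ν for T = 9.142/1 = 9.142
Smallest n/ν is Z → limiting reagent.
T consumed = (1/1) × 6.968 = 6.968 mol
T remaining = 9.142 − 6.968 = 2.174 mol
mass = 2.174 × 257.30 = 559.4 g

559 g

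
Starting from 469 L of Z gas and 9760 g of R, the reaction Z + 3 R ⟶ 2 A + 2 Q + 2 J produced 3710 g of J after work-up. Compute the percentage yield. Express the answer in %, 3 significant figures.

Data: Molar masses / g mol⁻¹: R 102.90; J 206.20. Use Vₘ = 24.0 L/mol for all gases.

46.0 %

n(Z) = 469.0 / 24.0 = 19.54 mol
n(R) = 9760 / 102.90 = 94.85 mol
n/ν for Z = 19.54/1 = 19.54
n/ν for R = 94.85/3 = 31.62
Smallest n/ν is Z → limiting reagent.
theoretical n(J) = (2/1) × 19.54 = 39.08 mol → 8058 g
% yield = 3710 / 8058 × 100 = 46.04 %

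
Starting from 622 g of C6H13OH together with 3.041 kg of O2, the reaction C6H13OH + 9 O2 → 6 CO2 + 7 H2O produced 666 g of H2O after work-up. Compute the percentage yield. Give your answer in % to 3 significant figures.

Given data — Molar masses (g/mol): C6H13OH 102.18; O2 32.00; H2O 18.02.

86.7 %

n(C6H13OH) = 622.0 / 102.18 = 6.087 mol
n(O2) = 3.041×1000 / 32.00 = 95.03 mol
n/ν for C6H13OH = 6.087/1 = 6.087
n/ν for O2 = 95.03/9 = 10.56
Smallest n/ν is C6H13OH → limiting reagent.
theoretical n(H2O) = (7/1) × 6.087 = 42.61 mol → 767.8 g
% yield = 666 / 767.8 × 100 = 86.74 %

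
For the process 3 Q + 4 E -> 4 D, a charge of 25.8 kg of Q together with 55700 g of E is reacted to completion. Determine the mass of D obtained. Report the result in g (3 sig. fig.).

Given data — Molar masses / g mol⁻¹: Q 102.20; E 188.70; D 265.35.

n(Q) = 25.80×1000 / 102.20 = 252.4 mol
n(E) = 55700 / 188.70 = 295.2 mol
n/ν for Q = 252.4/3 = 84.13
n/ν for E = 295.2/4 = 73.80
Smallest n/ν is E → limiting reagent.
n(D) = (4/4) × 295.2 = 295.2 mol
mass = 295.2 × 265.35 = 78330 g

78300 g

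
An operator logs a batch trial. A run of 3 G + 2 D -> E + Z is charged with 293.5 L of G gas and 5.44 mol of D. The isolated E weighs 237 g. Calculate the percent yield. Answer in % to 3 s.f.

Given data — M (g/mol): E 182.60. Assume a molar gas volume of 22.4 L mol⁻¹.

47.7 %

n(G) = 293.5 / 22.4 = 13.10 mol
n(D) = 5.440 mol
n/ν → G: 4.367, D: 2.720; D is limiting.
theoretical n(E) = (1/2) × 5.440 = 2.720 mol → 496.7 g
% yield = 237 / 496.7 × 100 = 47.71 %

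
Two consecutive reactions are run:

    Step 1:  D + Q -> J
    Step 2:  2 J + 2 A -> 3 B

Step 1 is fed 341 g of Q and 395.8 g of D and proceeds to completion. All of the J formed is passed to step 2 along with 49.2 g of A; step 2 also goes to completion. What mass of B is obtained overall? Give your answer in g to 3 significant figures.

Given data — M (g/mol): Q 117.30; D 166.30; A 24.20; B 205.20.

Step 1:
n(Q) = 341.0 / 117.30 = 2.907 mol
n(D) = 395.8 / 166.30 = 2.380 mol
n/ν for Q = 2.907/1 = 2.907
n/ν for D = 2.380/1 = 2.380
Smallest n/ν is D → limiting reagent.
n(J) produced = (1/1) × 2.380 = 2.380 mol
Step 2:
n(J) available = 2.380 mol
n(A) = 49.20 / 24.20 = 2.033 mol
n/ν for J = 2.380/2 = 1.190
n/ν for A = 2.033/2 = 1.017
Smallest n/ν is A → limiting reagent.
n(B) = (3/2) × 2.033 = 3.050 mol
mass = 3.050 × 205.20 = 625.9 g

626 g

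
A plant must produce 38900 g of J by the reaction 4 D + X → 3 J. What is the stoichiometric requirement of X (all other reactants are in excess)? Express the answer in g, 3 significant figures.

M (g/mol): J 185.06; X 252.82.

n(J) = 38900 / 185.06 = 210.2 mol
n(X) = (1/3) × 210.2 = 70.07 mol
mass = 70.07 × 252.82 = 17720 g

17700 g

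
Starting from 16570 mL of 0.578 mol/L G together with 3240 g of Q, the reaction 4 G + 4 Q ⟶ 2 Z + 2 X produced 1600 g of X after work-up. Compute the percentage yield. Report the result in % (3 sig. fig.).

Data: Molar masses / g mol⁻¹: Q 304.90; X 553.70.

60.3 %

n(G) = 0.578 × 16570/1000 = 9.577 mol
n(Q) = 3240 / 304.90 = 10.63 mol
n/ν → G: 2.394, Q: 2.658; G is limiting.
theoretical n(X) = (2/4) × 9.577 = 4.789 mol → 2652 g
% yield = 1600 / 2652 × 100 = 60.33 %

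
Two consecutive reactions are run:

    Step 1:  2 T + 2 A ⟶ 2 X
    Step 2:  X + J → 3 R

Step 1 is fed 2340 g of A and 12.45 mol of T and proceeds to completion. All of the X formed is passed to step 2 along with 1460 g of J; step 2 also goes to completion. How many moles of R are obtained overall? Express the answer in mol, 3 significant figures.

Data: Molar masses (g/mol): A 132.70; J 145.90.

30.0 mol

Step 1:
n(A) = 2340 / 132.70 = 17.63 mol
n(T) = 12.45 mol
n/ν for A = 17.63/2 = 8.815
n/ν for T = 12.45/2 = 6.225
Smallest n/ν is T → limiting reagent.
n(X) produced = (2/2) × 12.45 = 12.45 mol
Step 2:
n(X) available = 12.45 mol
n(J) = 1460 / 145.90 = 10.01 mol
n/ν for X = 12.45/1 = 12.45
n/ν for J = 10.01/1 = 10.01
Smallest n/ν is J → limiting reagent.
n(R) = (3/1) × 10.01 = 30.03 mol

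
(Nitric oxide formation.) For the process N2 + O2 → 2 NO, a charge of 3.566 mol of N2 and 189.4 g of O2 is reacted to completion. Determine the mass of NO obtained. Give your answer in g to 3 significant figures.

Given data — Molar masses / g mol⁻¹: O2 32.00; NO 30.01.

n(N2) = 3.566 mol
n(O2) = 189.4 / 32.00 = 5.919 mol
n/ν → N2: 3.566, O2: 5.919; N2 is limiting.
n(NO) = (2/1) × 3.566 = 7.132 mol
mass = 7.132 × 30.01 = 214.0 g

214 g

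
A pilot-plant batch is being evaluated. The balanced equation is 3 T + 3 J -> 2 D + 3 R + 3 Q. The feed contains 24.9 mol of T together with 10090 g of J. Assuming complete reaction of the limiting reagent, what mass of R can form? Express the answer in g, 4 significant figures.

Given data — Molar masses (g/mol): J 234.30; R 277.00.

6897 g

n(T) = 24.90 mol
n(J) = 10090 / 234.30 = 43.06 mol
n/ν for T = 24.90/3 = 8.300
n/ν for J = 43.06/3 = 14.35
Smallest n/ν is T → limiting reagent.
n(R) = (3/3) × 24.90 = 24.90 mol
mass = 24.90 × 277.00 = 6897 g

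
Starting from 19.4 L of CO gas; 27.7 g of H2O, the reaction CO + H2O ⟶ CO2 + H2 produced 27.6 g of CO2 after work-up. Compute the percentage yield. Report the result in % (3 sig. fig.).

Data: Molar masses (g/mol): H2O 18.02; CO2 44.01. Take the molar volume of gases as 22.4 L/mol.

n(CO) = 19.40 / 22.4 = 0.8661 mol
n(H2O) = 27.70 / 18.02 = 1.537 mol
n/ν → CO: 0.8661, H2O: 1.537; CO is limiting.
theoretical n(CO2) = (1/1) × 0.8661 = 0.8661 mol → 38.12 g
% yield = 27.6 / 38.12 × 100 = 72.40 %

72.4 %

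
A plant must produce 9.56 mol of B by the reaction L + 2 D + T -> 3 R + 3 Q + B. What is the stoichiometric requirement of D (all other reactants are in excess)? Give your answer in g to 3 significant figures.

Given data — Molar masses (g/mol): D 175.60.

n(B) = 9.560 mol
n(D) = (2/1) × 9.560 = 19.12 mol
mass = 19.12 × 175.60 = 3357 g

3360 g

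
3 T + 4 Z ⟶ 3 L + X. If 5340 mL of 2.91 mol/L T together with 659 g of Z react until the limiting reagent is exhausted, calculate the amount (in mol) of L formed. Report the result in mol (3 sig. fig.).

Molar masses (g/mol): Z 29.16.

n(T) = 2.91 × 5340/1000 = 15.54 mol
n(Z) = 659.0 / 29.16 = 22.60 mol
n/ν for T = 15.54/3 = 5.180
n/ν for Z = 22.60/4 = 5.650
Smallest n/ν is T → limiting reagent.
n(L) = (3/3) × 15.54 = 15.54 mol

15.5 mol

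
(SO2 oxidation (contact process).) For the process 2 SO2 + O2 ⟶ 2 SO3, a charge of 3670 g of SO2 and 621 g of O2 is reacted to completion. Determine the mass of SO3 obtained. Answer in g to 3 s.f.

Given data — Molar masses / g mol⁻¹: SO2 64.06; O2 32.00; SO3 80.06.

n(SO2) = 3670 / 64.06 = 57.29 mol
n(O2) = 621.0 / 32.00 = 19.41 mol
n/ν for SO2 = 57.29/2 = 28.65
n/ν for O2 = 19.41/1 = 19.41
Smallest n/ν is O2 → limiting reagent.
n(SO3) = (2/1) × 19.41 = 38.82 mol
mass = 38.82 × 80.06 = 3108 g

3110 g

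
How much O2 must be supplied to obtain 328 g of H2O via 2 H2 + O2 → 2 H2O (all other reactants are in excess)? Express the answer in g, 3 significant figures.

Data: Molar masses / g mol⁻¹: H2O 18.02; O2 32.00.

291 g

n(H2O) = 328 / 18.02 = 18.20 mol
n(O2) = (1/2) × 18.20 = 9.100 mol
mass = 9.100 × 32.00 = 291.2 g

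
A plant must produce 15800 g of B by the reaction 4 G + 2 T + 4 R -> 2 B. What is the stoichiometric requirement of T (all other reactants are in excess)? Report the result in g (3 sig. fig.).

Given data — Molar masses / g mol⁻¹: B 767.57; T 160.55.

n(B) = 15800 / 767.57 = 20.58 mol
n(T) = (2/2) × 20.58 = 20.58 mol
mass = 20.58 × 160.55 = 3304 g

3300 g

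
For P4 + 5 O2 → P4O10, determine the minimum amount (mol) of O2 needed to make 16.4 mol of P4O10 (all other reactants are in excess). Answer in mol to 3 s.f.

82.0 mol

n(P4O10) = 16.40 mol
n(O2) = (5/1) × 16.40 = 82.00 mol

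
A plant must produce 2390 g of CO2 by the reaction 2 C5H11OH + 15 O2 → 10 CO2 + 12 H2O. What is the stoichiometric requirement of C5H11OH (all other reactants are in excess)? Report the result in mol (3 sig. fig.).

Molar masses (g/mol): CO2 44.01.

10.9 mol

n(CO2) = 2390 / 44.01 = 54.31 mol
n(C5H11OH) = (2/10) × 54.31 = 10.86 mol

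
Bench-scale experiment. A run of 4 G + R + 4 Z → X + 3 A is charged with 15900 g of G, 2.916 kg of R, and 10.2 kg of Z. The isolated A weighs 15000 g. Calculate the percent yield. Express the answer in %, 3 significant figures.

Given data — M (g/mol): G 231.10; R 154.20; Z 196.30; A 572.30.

n(G) = 15900 / 231.10 = 68.80 mol
n(R) = 2.916×1000 / 154.20 = 18.91 mol
n(Z) = 10.20×1000 / 196.30 = 51.96 mol
n/ν for G = 68.80/4 = 17.20
n/ν for R = 18.91/1 = 18.91
n/ν for Z = 51.96/4 = 12.99
Smallest n/ν is Z → limiting reagent.
theoretical n(A) = (3/4) × 51.96 = 38.97 mol → 22300 g
% yield = 15000 / 22300 × 100 = 67.26 %

67.3 %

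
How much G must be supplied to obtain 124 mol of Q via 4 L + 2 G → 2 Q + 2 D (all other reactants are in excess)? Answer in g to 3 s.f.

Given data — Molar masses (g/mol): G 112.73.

14000 g

n(Q) = 124.0 mol
n(G) = (2/2) × 124.0 = 124.0 mol
mass = 124.0 × 112.73 = 13980 g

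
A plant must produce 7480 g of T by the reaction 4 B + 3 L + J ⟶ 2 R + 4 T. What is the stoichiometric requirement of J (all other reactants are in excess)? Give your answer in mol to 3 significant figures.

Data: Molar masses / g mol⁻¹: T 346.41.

5.40 mol

n(T) = 7480 / 346.41 = 21.59 mol
n(J) = (1/4) × 21.59 = 5.398 mol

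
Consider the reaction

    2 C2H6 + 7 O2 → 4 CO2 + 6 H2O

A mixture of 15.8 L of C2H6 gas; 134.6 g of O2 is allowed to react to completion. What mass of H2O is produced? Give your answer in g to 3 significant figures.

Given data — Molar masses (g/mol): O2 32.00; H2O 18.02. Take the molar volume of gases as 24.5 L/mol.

n(C2H6) = 15.80 / 24.5 = 0.6449 mol
n(O2) = 134.6 / 32.00 = 4.206 mol
n/ν for C2H6 = 0.6449/2 = 0.3225
n/ν for O2 = 4.206/7 = 0.6009
Smallest n/ν is C2H6 → limiting reagent.
n(H2O) = (6/2) × 0.6449 = 1.935 mol
mass = 1.935 × 18.02 = 34.87 g

34.9 g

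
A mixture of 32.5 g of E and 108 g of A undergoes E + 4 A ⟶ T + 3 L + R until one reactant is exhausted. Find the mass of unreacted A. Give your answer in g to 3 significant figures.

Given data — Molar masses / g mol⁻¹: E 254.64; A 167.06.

22.7 g

n(E) = 32.50 / 254.64 = 0.1276 mol
n(A) = 108.0 / 167.06 = 0.6465 mol
n/ν → E: 0.1276, A: 0.1616; E is limiting.
A consumed = (4/1) × 0.1276 = 0.5104 mol
A remaining = 0.6465 − 0.5104 = 0.1361 mol
mass = 0.1361 × 167.06 = 22.74 g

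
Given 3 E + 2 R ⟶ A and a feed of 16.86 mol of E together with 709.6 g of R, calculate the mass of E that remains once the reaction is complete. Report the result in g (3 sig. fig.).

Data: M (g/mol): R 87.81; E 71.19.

337 g

n(E) = 16.86 mol
n(R) = 709.6 / 87.81 = 8.081 mol
n/ν for E = 16.86/3 = 5.620
n/ν for R = 8.081/2 = 4.041
Smallest n/ν is R → limiting reagent.
E consumed = (3/2) × 8.081 = 12.12 mol
E remaining = 16.86 − 12.12 = 4.740 mol
mass = 4.740 × 71.19 = 337.4 g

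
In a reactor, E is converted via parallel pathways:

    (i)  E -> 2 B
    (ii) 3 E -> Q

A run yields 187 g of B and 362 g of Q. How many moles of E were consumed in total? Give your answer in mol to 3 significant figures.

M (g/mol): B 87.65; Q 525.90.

n(B) = 187 / 87.65 = 2.133 mol
n(Q) = 362 / 525.90 = 0.6883 mol
n(E) via (i) = (1/2)×2.133 = 1.067 mol
n(E) via (ii) = (3/1)×0.6883 = 2.065 mol
total n(E) = 1.067 + 2.065 = 3.132 mol

3.13 mol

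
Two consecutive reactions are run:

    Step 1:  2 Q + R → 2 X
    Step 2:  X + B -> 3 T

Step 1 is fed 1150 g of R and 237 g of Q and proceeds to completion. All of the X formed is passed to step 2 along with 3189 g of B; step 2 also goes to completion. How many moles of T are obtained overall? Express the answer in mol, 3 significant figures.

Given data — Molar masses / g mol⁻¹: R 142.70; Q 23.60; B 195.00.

30.1 mol

Step 1:
n(R) = 1150 / 142.70 = 8.059 mol
n(Q) = 237.0 / 23.60 = 10.04 mol
n/ν for R = 8.059/1 = 8.059
n/ν for Q = 10.04/2 = 5.020
Smallest n/ν is Q → limiting reagent.
n(X) produced = (2/2) × 10.04 = 10.04 mol
Step 2:
n(X) available = 10.04 mol
n(B) = 3189 / 195.00 = 16.35 mol
n/ν for X = 10.04/1 = 10.04
n/ν for B = 16.35/1 = 16.35
Smallest n/ν is X → limiting reagent.
n(T) = (3/1) × 10.04 = 30.12 mol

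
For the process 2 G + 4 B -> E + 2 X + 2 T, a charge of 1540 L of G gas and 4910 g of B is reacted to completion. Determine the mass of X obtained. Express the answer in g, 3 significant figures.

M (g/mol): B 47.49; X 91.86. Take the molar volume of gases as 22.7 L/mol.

4750 g

n(G) = 1540 / 22.7 = 67.84 mol
n(B) = 4910 / 47.49 = 103.4 mol
n/ν for G = 67.84/2 = 33.92
n/ν for B = 103.4/4 = 25.85
Smallest n/ν is B → limiting reagent.
n(X) = (2/4) × 103.4 = 51.70 mol
mass = 51.70 × 91.86 = 4749 g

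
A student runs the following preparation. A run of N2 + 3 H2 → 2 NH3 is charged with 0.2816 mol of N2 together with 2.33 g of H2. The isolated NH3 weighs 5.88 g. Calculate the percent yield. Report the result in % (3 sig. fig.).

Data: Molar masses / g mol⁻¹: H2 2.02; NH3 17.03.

n(N2) = 0.2816 mol
n(H2) = 2.330 / 2.02 = 1.153 mol
n/ν → N2: 0.2816, H2: 0.3843; N2 is limiting.
theoretical n(NH3) = (2/1) × 0.2816 = 0.5632 mol → 9.591 g
% yield = 5.88 / 9.591 × 100 = 61.31 %

61.3 %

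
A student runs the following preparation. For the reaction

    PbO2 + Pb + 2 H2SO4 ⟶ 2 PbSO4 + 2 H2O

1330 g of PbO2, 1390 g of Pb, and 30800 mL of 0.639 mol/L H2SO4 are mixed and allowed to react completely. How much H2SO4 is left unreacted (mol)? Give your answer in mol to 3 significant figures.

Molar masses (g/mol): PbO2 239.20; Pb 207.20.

8.56 mol

n(PbO2) = 1330 / 239.20 = 5.560 mol
n(Pb) = 1390 / 207.20 = 6.708 mol
n(H2SO4) = 0.639 × 30800/1000 = 19.68 mol
n/ν → PbO2: 5.560, Pb: 6.708, H2SO4: 9.840; PbO2 is limiting.
H2SO4 consumed = (2/1) × 5.560 = 11.12 mol
H2SO4 remaining = 19.68 − 11.12 = 8.560 mol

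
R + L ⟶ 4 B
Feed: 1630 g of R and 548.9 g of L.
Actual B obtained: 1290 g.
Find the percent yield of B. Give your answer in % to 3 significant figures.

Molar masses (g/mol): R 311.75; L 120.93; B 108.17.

n(R) = 1630 / 311.75 = 5.229 mol
n(L) = 548.9 / 120.93 = 4.539 mol
n/ν for R = 5.229/1 = 5.229
n/ν for L = 4.539/1 = 4.539
Smallest n/ν is L → limiting reagent.
theoretical n(B) = (4/1) × 4.539 = 18.16 mol → 1964 g
% yield = 1290 / 1964 × 100 = 65.68 %

65.7 %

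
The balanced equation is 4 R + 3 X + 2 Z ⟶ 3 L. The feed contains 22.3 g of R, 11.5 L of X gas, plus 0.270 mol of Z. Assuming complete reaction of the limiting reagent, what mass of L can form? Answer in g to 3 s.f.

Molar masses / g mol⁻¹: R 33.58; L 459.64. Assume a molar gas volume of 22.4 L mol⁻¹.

186 g

n(R) = 22.30 / 33.58 = 0.6641 mol
n(X) = 11.50 / 22.4 = 0.5134 mol
n(Z) = 0.2700 mol
n/ν for R = 0.6641/4 = 0.1660
n/ν for X = 0.5134/3 = 0.1711
n/ν for Z = 0.2700/2 = 0.1350
Smallest n/ν is Z → limiting reagent.
n(L) = (3/2) × 0.2700 = 0.4050 mol
mass = 0.4050 × 459.64 = 186.2 g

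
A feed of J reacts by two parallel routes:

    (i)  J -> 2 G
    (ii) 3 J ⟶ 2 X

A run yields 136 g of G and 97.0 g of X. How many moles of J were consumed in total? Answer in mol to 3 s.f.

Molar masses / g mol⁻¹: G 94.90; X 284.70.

1.23 mol

n(G) = 136 / 94.90 = 1.433 mol
n(X) = 97.0 / 284.70 = 0.3407 mol
n(J) via (i) = (1/2)×1.433 = 0.7165 mol
n(J) via (ii) = (3/2)×0.3407 = 0.5111 mol
total n(J) = 0.7165 + 0.5111 = 1.228 mol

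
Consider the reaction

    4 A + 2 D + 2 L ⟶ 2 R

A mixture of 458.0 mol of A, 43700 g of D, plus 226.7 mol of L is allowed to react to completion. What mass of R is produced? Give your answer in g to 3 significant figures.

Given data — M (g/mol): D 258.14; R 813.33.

n(A) = 458.0 mol
n(D) = 43700 / 258.14 = 169.3 mol
n(L) = 226.7 mol
n/ν → A: 114.5, D: 84.65, L: 113.4; D is limiting.
n(R) = (2/2) × 169.3 = 169.3 mol
mass = 169.3 × 813.33 = 137700 g

138000 g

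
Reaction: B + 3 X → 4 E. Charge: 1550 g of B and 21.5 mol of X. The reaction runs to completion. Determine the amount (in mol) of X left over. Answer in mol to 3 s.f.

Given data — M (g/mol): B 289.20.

n(B) = 1550 / 289.20 = 5.360 mol
n(X) = 21.50 mol
n/ν for B = 5.360/1 = 5.360
n/ν for X = 21.50/3 = 7.167
Smallest n/ν is B → limiting reagent.
X consumed = (3/1) × 5.360 = 16.08 mol
X remaining = 21.50 − 16.08 = 5.420 mol

5.42 mol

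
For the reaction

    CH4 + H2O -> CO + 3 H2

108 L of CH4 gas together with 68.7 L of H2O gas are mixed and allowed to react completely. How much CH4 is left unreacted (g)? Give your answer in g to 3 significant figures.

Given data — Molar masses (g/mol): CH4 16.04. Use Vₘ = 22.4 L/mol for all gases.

n(CH4) = 108.0 / 22.4 = 4.821 mol
n(H2O) = 68.70 / 22.4 = 3.067 mol
n/ν for CH4 = 4.821/1 = 4.821
n/ν for H2O = 3.067/1 = 3.067
Smallest n/ν is H2O → limiting reagent.
CH4 consumed = (1/1) × 3.067 = 3.067 mol
CH4 remaining = 4.821 − 3.067 = 1.754 mol
mass = 1.754 × 16.04 = 28.13 g

28.1 g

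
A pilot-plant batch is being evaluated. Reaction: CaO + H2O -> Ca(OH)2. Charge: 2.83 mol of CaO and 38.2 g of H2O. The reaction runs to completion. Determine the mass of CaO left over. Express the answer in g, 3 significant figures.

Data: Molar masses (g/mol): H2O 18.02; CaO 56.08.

n(CaO) = 2.830 mol
n(H2O) = 38.20 / 18.02 = 2.120 mol
n/ν → CaO: 2.830, H2O: 2.120; H2O is limiting.
CaO consumed = (1/1) × 2.120 = 2.120 mol
CaO remaining = 2.830 − 2.120 = 0.7100 mol
mass = 0.7100 × 56.08 = 39.82 g

39.8 g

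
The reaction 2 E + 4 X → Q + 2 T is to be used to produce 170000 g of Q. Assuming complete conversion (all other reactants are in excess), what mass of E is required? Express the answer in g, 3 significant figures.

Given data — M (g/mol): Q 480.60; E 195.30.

n(Q) = 170000 / 480.60 = 353.7 mol
n(E) = (2/1) × 353.7 = 707.4 mol
mass = 707.4 × 195.30 = 138200 g

138000 g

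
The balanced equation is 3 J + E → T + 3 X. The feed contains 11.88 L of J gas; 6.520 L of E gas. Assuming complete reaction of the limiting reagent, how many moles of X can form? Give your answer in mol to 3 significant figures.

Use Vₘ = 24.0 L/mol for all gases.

n(J) = 11.88 / 24.0 = 0.4950 mol
n(E) = 6.520 / 24.0 = 0.2717 mol
n/ν for J = 0.4950/3 = 0.1650
n/ν for E = 0.2717/1 = 0.2717
Smallest n/ν is J → limiting reagent.
n(X) = (3/3) × 0.4950 = 0.4950 mol

0.495 mol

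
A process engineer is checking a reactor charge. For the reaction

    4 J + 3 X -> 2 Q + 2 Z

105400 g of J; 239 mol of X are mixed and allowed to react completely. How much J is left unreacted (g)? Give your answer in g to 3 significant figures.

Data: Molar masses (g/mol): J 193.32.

43800 g

n(J) = 105400 / 193.32 = 545.2 mol
n(X) = 239.0 mol
n/ν for J = 545.2/4 = 136.3
n/ν for X = 239.0/3 = 79.67
Smallest n/ν is X → limiting reagent.
J consumed = (4/3) × 239.0 = 318.7 mol
J remaining = 545.2 − 318.7 = 226.5 mol
mass = 226.5 × 193.32 = 43790 g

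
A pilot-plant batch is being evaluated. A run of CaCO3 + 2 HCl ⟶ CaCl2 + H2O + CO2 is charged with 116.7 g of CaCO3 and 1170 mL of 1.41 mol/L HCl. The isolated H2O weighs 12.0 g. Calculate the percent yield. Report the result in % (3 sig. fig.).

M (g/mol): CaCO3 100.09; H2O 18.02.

80.7 %

n(CaCO3) = 116.7 / 100.09 = 1.166 mol
n(HCl) = 1.41 × 1170/1000 = 1.650 mol
n/ν for CaCO3 = 1.166/1 = 1.166
n/ν for HCl = 1.650/2 = 0.8250
Smallest n/ν is HCl → limiting reagent.
theoretical n(H2O) = (1/2) × 1.650 = 0.8250 mol → 14.87 g
% yield = 12.0 / 14.87 × 100 = 80.70 %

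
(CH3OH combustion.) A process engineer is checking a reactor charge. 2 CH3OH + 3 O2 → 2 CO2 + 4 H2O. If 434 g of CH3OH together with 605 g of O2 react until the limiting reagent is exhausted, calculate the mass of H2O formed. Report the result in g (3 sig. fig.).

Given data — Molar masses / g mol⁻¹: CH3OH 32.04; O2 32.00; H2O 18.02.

454 g

n(CH3OH) = 434.0 / 32.04 = 13.55 mol
n(O2) = 605.0 / 32.00 = 18.91 mol
n/ν for CH3OH = 13.55/2 = 6.775
n/ν for O2 = 18.91/3 = 6.303
Smallest n/ν is O2 → limiting reagent.
n(H2O) = (4/3) × 18.91 = 25.21 mol
mass = 25.21 × 18.02 = 454.3 g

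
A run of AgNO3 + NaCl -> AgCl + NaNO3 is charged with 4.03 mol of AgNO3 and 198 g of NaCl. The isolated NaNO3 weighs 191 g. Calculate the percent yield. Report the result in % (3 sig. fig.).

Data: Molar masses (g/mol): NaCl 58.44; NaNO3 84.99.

66.3 %

n(AgNO3) = 4.030 mol
n(NaCl) = 198.0 / 58.44 = 3.388 mol
n/ν for AgNO3 = 4.030/1 = 4.030
n/ν for NaCl = 3.388/1 = 3.388
Smallest n/ν is NaCl → limiting reagent.
theoretical n(NaNO3) = (1/1) × 3.388 = 3.388 mol → 287.9 g
% yield = 191 / 287.9 × 100 = 66.34 %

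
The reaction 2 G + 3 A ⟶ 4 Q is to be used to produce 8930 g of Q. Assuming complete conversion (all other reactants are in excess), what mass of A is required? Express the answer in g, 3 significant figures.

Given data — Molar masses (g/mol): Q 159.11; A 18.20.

766 g

n(Q) = 8930 / 159.11 = 56.12 mol
n(A) = (3/4) × 56.12 = 42.09 mol
mass = 42.09 × 18.20 = 766.0 g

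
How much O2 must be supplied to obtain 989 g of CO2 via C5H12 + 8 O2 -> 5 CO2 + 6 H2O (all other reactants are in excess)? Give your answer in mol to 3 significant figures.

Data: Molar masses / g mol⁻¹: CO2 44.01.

36.0 mol

n(CO2) = 989 / 44.01 = 22.47 mol
n(O2) = (8/5) × 22.47 = 35.95 mol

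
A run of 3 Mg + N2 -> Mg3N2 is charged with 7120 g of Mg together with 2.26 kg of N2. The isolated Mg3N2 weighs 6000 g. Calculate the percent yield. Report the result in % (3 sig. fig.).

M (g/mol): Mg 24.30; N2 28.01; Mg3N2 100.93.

n(Mg) = 7120 / 24.30 = 293.0 mol
n(N2) = 2.260×1000 / 28.01 = 80.69 mol
n/ν → Mg: 97.67, N2: 80.69; N2 is limiting.
theoretical n(Mg3N2) = (1/1) × 80.69 = 80.69 mol → 8144 g
% yield = 6000 / 8144 × 100 = 73.67 %

73.7 %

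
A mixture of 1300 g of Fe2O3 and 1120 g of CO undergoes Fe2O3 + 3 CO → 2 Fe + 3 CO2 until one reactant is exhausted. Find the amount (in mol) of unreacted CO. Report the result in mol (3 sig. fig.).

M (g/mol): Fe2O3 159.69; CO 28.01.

n(Fe2O3) = 1300 / 159.69 = 8.141 mol
n(CO) = 1120 / 28.01 = 39.99 mol
n/ν for Fe2O3 = 8.141/1 = 8.141
n/ν for CO = 39.99/3 = 13.33
Smallest n/ν is Fe2O3 → limiting reagent.
CO consumed = (3/1) × 8.141 = 24.42 mol
CO remaining = 39.99 − 24.42 = 15.57 mol

15.6 mol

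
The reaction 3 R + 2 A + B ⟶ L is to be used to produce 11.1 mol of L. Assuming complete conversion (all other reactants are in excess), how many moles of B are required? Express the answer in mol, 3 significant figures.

n(L) = 11.10 mol
n(B) = (1/1) × 11.10 = 11.10 mol

11.1 mol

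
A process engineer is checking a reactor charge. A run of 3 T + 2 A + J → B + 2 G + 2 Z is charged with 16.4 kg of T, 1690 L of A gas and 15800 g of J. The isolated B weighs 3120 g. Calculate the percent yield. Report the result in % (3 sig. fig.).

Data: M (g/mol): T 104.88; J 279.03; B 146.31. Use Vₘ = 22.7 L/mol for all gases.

57.3 %

n(T) = 16.40×1000 / 104.88 = 156.4 mol
n(A) = 1690 / 22.7 = 74.45 mol
n(J) = 15800 / 279.03 = 56.62 mol
n/ν → T: 52.13, A: 37.23, J: 56.62; A is limiting.
theoretical n(B) = (1/2) × 74.45 = 37.23 mol → 5447 g
% yield = 3120 / 5447 × 100 = 57.28 %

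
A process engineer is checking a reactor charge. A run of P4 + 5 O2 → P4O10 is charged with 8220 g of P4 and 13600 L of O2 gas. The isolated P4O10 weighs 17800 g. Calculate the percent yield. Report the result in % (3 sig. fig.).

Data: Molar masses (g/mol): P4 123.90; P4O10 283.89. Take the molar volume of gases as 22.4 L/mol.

94.5 %

n(P4) = 8220 / 123.90 = 66.34 mol
n(O2) = 13600 / 22.4 = 607.1 mol
n/ν for P4 = 66.34/1 = 66.34
n/ν for O2 = 607.1/5 = 121.4
Smallest n/ν is P4 → limiting reagent.
theoretical n(P4O10) = (1/1) × 66.34 = 66.34 mol → 18830 g
% yield = 17800 / 18830 × 100 = 94.53 %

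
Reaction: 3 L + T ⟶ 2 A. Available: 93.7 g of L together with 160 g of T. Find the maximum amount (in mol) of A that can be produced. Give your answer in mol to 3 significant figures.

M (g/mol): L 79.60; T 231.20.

0.785 mol

n(L) = 93.70 / 79.60 = 1.177 mol
n(T) = 160.0 / 231.20 = 0.6920 mol
n/ν → L: 0.3923, T: 0.6920; L is limiting.
n(A) = (2/3) × 1.177 = 0.7847 mol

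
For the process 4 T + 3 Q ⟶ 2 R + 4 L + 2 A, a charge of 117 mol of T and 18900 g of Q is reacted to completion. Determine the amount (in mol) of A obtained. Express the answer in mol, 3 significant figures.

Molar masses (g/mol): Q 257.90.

48.9 mol

n(T) = 117.0 mol
n(Q) = 18900 / 257.90 = 73.28 mol
n/ν for T = 117.0/4 = 29.25
n/ν for Q = 73.28/3 = 24.43
Smallest n/ν is Q → limiting reagent.
n(A) = (2/3) × 73.28 = 48.85 mol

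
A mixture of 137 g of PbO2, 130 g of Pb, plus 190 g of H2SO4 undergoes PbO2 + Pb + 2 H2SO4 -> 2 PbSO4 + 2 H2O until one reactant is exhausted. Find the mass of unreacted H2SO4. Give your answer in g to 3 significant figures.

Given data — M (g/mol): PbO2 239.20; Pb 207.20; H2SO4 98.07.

77.7 g

n(PbO2) = 137.0 / 239.20 = 0.5727 mol
n(Pb) = 130.0 / 207.20 = 0.6274 mol
n(H2SO4) = 190.0 / 98.07 = 1.937 mol
n/ν for PbO2 = 0.5727/1 = 0.5727
n/ν for Pb = 0.6274/1 = 0.6274
n/ν for H2SO4 = 1.937/2 = 0.9685
Smallest n/ν is PbO2 → limiting reagent.
H2SO4 consumed = (2/1) × 0.5727 = 1.145 mol
H2SO4 remaining = 1.937 − 1.145 = 0.7920 mol
mass = 0.7920 × 98.07 = 77.67 g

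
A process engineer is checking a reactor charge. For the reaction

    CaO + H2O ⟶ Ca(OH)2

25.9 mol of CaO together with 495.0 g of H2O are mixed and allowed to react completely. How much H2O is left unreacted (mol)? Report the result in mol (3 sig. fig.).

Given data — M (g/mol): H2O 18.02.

1.57 mol

n(CaO) = 25.90 mol
n(H2O) = 495.0 / 18.02 = 27.47 mol
n/ν for CaO = 25.90/1 = 25.90
n/ν for H2O = 27.47/1 = 27.47
Smallest n/ν is CaO → limiting reagent.
H2O consumed = (1/1) × 25.90 = 25.90 mol
H2O remaining = 27.47 − 25.90 = 1.570 mol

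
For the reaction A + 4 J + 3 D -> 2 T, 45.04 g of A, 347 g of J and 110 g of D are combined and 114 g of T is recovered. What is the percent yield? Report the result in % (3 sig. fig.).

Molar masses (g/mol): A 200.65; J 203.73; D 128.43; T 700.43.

n(A) = 45.04 / 200.65 = 0.2245 mol
n(J) = 347.0 / 203.73 = 1.703 mol
n(D) = 110.0 / 128.43 = 0.8565 mol
n/ν for A = 0.2245/1 = 0.2245
n/ν for J = 1.703/4 = 0.4258
n/ν for D = 0.8565/3 = 0.2855
Smallest n/ν is A → limiting reagent.
theoretical n(T) = (2/1) × 0.2245 = 0.4490 mol → 314.5 g
% yield = 114 / 314.5 × 100 = 36.25 %

36.3 %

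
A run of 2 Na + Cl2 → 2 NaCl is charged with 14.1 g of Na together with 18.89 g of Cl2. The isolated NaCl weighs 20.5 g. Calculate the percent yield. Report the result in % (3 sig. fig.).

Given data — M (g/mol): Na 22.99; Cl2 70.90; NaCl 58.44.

65.8 %

n(Na) = 14.10 / 22.99 = 0.6133 mol
n(Cl2) = 18.89 / 70.90 = 0.2664 mol
n/ν for Na = 0.6133/2 = 0.3067
n/ν for Cl2 = 0.2664/1 = 0.2664
Smallest n/ν is Cl2 → limiting reagent.
theoretical n(NaCl) = (2/1) × 0.2664 = 0.5328 mol → 31.14 g
% yield = 20.5 / 31.14 × 100 = 65.83 %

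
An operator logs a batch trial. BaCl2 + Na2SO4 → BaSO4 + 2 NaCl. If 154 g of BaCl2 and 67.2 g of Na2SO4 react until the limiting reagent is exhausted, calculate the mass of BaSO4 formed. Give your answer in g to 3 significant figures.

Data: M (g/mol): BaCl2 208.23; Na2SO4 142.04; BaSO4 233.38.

n(BaCl2) = 154.0 / 208.23 = 0.7396 mol
n(Na2SO4) = 67.20 / 142.04 = 0.4731 mol
n/ν for BaCl2 = 0.7396/1 = 0.7396
n/ν for Na2SO4 = 0.4731/1 = 0.4731
Smallest n/ν is Na2SO4 → limiting reagent.
n(BaSO4) = (1/1) × 0.4731 = 0.4731 mol
mass = 0.4731 × 233.38 = 110.4 g

110 g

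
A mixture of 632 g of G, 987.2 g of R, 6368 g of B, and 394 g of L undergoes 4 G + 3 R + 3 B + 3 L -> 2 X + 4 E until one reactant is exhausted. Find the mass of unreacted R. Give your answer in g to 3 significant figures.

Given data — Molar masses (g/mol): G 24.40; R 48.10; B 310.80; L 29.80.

n(G) = 632.0 / 24.40 = 25.90 mol
n(R) = 987.2 / 48.10 = 20.52 mol
n(B) = 6368 / 310.80 = 20.49 mol
n(L) = 394.0 / 29.80 = 13.22 mol
n/ν → G: 6.475, R: 6.840, B: 6.830, L: 4.407; L is limiting.
R consumed = (3/3) × 13.22 = 13.22 mol
R remaining = 20.52 − 13.22 = 7.300 mol
mass = 7.300 × 48.10 = 351.1 g

351 g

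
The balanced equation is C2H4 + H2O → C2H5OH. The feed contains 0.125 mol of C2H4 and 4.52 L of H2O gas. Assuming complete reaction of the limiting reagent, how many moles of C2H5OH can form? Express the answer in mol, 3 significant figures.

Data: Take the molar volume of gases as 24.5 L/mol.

0.125 mol

n(C2H4) = 0.1250 mol
n(H2O) = 4.520 / 24.5 = 0.1845 mol
n/ν → C2H4: 0.1250, H2O: 0.1845; C2H4 is limiting.
n(C2H5OH) = (1/1) × 0.1250 = 0.1250 mol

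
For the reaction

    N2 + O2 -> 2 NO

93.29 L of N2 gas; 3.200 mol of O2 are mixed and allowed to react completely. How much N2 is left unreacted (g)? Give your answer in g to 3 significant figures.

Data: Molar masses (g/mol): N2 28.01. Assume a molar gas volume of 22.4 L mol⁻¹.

27.0 g

n(N2) = 93.29 / 22.4 = 4.165 mol
n(O2) = 3.200 mol
n/ν for N2 = 4.165/1 = 4.165
n/ν for O2 = 3.200/1 = 3.200
Smallest n/ν is O2 → limiting reagent.
N2 consumed = (1/1) × 3.200 = 3.200 mol
N2 remaining = 4.165 − 3.200 = 0.9650 mol
mass = 0.9650 × 28.01 = 27.03 g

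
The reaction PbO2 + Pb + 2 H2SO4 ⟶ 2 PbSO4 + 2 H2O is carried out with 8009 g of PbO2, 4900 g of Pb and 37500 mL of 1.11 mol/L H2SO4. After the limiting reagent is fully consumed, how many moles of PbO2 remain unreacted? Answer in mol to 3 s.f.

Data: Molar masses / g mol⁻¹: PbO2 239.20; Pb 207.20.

12.7 mol

n(PbO2) = 8009 / 239.20 = 33.48 mol
n(Pb) = 4900 / 207.20 = 23.65 mol
n(H2SO4) = 1.11 × 37500/1000 = 41.63 mol
n/ν for PbO2 = 33.48/1 = 33.48
n/ν for Pb = 23.65/1 = 23.65
n/ν for H2SO4 = 41.63/2 = 20.82
Smallest n/ν is H2SO4 → limiting reagent.
PbO2 consumed = (1/2) × 41.63 = 20.82 mol
PbO2 remaining = 33.48 − 20.82 = 12.66 mol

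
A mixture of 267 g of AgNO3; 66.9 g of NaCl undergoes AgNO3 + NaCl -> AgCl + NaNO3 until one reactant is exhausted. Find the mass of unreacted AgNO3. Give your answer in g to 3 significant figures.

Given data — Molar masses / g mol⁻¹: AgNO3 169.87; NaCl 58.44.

72.5 g

n(AgNO3) = 267.0 / 169.87 = 1.572 mol
n(NaCl) = 66.90 / 58.44 = 1.145 mol
n/ν → AgNO3: 1.572, NaCl: 1.145; NaCl is limiting.
AgNO3 consumed = (1/1) × 1.145 = 1.145 mol
AgNO3 remaining = 1.572 − 1.145 = 0.4270 mol
mass = 0.4270 × 169.87 = 72.53 g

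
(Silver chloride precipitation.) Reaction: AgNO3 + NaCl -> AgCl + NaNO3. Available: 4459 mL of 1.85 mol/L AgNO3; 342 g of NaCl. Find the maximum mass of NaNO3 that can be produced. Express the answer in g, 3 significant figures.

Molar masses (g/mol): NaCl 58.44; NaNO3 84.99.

497 g

n(AgNO3) = 1.85 × 4459/1000 = 8.249 mol
n(NaCl) = 342.0 / 58.44 = 5.852 mol
n/ν for AgNO3 = 8.249/1 = 8.249
n/ν for NaCl = 5.852/1 = 5.852
Smallest n/ν is NaCl → limiting reagent.
n(NaNO3) = (1/1) × 5.852 = 5.852 mol
mass = 5.852 × 84.99 = 497.4 g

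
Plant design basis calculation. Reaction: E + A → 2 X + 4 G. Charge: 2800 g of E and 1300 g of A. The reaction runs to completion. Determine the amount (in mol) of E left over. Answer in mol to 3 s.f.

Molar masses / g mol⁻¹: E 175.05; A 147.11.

7.16 mol

n(E) = 2800 / 175.05 = 16.00 mol
n(A) = 1300 / 147.11 = 8.837 mol
n/ν for E = 16.00/1 = 16.00
n/ν for A = 8.837/1 = 8.837
Smallest n/ν is A → limiting reagent.
E consumed = (1/1) × 8.837 = 8.837 mol
E remaining = 16.00 − 8.837 = 7.163 mol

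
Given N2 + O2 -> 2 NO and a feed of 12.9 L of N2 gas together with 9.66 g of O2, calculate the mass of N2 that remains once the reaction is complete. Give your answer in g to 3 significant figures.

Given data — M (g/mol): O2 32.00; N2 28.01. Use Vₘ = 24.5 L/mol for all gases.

n(N2) = 12.90 / 24.5 = 0.5265 mol
n(O2) = 9.660 / 32.00 = 0.3019 mol
n/ν for N2 = 0.5265/1 = 0.5265
n/ν for O2 = 0.3019/1 = 0.3019
Smallest n/ν is O2 → limiting reagent.
N2 consumed = (1/1) × 0.3019 = 0.3019 mol
N2 remaining = 0.5265 − 0.3019 = 0.2246 mol
mass = 0.2246 × 28.01 = 6.291 g

6.29 g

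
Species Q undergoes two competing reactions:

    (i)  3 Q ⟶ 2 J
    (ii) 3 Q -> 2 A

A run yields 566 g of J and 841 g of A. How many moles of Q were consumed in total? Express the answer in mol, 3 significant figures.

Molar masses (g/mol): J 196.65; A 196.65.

10.7 mol

n(J) = 566 / 196.65 = 2.878 mol
n(A) = 841 / 196.65 = 4.277 mol
n(Q) via (i) = (3/2)×2.878 = 4.317 mol
n(Q) via (ii) = (3/2)×4.277 = 6.416 mol
total n(Q) = 4.317 + 6.416 = 10.73 mol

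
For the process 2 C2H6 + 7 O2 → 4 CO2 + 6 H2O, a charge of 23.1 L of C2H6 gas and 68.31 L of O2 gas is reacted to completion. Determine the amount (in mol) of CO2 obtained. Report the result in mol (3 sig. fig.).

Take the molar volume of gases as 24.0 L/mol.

1.63 mol

n(C2H6) = 23.10 / 24.0 = 0.9625 mol
n(O2) = 68.31 / 24.0 = 2.846 mol
n/ν → C2H6: 0.4813, O2: 0.4066; O2 is limiting.
n(CO2) = (4/7) × 2.846 = 1.626 mol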